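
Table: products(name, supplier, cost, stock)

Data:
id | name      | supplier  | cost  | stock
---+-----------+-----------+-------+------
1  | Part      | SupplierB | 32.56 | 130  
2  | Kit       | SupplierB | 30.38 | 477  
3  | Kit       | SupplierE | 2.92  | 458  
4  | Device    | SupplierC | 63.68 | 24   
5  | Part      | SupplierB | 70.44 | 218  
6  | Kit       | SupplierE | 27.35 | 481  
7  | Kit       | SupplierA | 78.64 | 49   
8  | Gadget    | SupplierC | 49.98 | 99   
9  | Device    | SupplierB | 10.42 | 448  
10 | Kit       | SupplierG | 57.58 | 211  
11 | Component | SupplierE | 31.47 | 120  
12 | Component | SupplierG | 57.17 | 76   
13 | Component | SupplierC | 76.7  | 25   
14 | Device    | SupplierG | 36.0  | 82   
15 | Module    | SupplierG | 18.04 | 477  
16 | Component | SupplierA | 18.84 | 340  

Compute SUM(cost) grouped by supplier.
SELECT supplier, SUM(cost) as result
FROM products
GROUP BY supplier

Result:
  SupplierA: 97.48
  SupplierB: 143.80
  SupplierC: 190.36
  SupplierE: 61.74
  SupplierG: 168.79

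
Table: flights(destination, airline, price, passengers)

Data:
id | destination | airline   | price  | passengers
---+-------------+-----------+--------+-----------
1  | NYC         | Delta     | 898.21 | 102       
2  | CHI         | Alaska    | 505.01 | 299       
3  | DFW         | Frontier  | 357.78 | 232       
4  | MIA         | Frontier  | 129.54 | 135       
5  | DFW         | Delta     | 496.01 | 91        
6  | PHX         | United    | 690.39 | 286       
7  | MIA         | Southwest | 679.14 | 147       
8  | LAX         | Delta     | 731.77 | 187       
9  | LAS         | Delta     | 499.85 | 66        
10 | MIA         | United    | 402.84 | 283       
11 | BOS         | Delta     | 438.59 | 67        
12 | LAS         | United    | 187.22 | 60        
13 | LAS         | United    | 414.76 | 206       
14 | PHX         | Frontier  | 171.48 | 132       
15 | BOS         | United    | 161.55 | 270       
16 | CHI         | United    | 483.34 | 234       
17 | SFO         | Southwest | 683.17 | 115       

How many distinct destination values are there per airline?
SELECT airline, COUNT(DISTINCT destination)
FROM flights
GROUP BY airline

Result:
  Alaska: 1 distinct
  Delta: 5 distinct
  Frontier: 3 distinct
  Southwest: 2 distinct
  United: 5 distinct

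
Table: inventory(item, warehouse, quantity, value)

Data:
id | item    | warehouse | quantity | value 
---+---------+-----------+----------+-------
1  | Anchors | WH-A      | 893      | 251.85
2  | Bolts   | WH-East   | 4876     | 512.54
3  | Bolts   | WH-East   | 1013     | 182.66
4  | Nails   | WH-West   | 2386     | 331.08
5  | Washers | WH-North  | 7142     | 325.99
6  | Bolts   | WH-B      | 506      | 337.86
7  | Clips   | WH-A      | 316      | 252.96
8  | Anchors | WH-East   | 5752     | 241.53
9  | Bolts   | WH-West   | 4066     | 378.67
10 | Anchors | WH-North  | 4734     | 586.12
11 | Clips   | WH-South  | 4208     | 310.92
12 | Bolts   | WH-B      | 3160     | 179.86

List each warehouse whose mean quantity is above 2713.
SELECT warehouse, AVG(quantity)
FROM inventory
GROUP BY warehouse
HAVING AVG(quantity) > 2713

Result:
  WH-East: avg=3880.33
  WH-North: avg=5938.00
  WH-South: avg=4208.00
  WH-West: avg=3226.00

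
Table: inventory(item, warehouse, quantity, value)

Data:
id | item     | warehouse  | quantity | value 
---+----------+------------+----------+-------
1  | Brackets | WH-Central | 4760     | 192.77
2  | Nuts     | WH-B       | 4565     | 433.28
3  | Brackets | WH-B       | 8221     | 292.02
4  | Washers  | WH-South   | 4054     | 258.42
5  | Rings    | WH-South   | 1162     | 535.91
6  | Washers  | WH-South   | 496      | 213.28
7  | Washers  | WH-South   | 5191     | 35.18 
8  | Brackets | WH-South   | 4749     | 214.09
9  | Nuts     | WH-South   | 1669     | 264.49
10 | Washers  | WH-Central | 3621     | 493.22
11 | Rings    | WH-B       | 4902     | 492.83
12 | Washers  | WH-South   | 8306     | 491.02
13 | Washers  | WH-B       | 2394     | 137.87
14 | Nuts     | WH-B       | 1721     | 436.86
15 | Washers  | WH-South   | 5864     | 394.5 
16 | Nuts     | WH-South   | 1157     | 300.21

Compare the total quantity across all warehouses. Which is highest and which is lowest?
SELECT warehouse, SUM(quantity)
FROM inventory
GROUP BY warehouse
ORDER BY SUM(quantity)

All groups:
  WH-Central: 8381
  WH-B: 21803
  WH-South: 32648

Highest: WH-South (32648)
Lowest: WH-Central (8381)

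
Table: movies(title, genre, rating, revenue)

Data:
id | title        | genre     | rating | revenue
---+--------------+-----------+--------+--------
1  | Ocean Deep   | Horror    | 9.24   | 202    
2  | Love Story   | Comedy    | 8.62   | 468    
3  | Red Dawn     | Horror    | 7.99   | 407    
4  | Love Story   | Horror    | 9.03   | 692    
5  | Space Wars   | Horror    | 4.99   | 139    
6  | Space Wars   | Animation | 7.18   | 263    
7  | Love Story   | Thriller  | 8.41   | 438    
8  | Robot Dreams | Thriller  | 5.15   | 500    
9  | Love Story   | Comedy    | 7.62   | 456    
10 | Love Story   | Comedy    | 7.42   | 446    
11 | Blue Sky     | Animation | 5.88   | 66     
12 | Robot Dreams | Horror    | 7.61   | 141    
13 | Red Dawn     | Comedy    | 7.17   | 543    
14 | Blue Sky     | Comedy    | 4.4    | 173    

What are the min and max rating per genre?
SELECT genre, MIN(rating), MAX(rating)
FROM movies
GROUP BY genre

Result:
  Animation: min=5.88, max=7.18
  Comedy: min=4.40, max=8.62
  Horror: min=4.99, max=9.24
  Thriller: min=5.15, max=8.41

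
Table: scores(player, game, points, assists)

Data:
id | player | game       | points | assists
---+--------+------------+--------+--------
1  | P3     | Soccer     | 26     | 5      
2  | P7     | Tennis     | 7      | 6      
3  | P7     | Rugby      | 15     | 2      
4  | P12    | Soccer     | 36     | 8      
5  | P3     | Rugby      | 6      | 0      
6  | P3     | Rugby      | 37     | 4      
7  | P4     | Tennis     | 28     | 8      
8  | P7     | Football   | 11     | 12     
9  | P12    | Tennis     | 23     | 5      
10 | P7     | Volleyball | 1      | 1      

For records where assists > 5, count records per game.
SELECT game, COUNT(*)
FROM scores
WHERE assists > 5
GROUP BY game

Note: WHERE filters rows before grouping.

Result:
  Football: 1
  Soccer: 1
  Tennis: 2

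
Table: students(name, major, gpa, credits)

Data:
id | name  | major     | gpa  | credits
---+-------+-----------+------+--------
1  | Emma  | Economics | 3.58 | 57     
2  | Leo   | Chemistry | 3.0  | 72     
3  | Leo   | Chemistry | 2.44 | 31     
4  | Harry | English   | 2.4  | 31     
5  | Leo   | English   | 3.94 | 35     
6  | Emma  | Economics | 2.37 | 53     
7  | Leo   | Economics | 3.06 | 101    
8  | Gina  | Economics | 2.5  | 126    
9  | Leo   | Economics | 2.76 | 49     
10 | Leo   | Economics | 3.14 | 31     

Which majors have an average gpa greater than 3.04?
SELECT major, AVG(gpa)
FROM students
GROUP BY major
HAVING AVG(gpa) > 3.04

Result:
  English: avg=3.17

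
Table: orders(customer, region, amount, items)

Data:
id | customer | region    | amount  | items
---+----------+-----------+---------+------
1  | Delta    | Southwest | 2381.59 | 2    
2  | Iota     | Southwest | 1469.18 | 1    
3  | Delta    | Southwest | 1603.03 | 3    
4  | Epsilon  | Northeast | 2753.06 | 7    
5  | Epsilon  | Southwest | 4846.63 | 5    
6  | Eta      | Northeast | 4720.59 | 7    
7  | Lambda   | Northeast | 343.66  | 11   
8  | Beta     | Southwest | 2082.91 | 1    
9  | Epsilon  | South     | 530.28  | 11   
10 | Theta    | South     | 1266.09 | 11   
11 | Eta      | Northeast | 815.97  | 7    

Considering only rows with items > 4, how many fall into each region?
SELECT region, COUNT(*)
FROM orders
WHERE items > 4
GROUP BY region

Note: WHERE filters rows before grouping.

Result:
  Northeast: 4
  South: 2
  Southwest: 1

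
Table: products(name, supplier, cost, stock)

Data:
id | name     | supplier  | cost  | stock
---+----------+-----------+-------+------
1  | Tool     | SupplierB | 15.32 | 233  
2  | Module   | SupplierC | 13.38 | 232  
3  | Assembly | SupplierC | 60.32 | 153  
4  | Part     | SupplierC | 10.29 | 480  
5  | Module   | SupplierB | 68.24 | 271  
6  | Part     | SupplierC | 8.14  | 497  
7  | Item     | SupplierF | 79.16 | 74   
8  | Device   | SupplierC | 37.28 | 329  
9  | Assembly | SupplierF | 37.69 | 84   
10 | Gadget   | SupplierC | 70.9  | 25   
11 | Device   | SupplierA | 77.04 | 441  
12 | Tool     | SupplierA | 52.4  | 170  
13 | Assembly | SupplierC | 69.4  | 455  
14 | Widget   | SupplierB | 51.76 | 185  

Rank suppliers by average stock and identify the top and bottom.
SELECT supplier, AVG(stock)
FROM products
GROUP BY supplier
ORDER BY AVG(stock)

All groups:
  SupplierF: 79.00
  SupplierB: 229.67
  SupplierA: 305.50
  SupplierC: 310.14

Highest: SupplierC (310.14)
Lowest: SupplierF (79.00)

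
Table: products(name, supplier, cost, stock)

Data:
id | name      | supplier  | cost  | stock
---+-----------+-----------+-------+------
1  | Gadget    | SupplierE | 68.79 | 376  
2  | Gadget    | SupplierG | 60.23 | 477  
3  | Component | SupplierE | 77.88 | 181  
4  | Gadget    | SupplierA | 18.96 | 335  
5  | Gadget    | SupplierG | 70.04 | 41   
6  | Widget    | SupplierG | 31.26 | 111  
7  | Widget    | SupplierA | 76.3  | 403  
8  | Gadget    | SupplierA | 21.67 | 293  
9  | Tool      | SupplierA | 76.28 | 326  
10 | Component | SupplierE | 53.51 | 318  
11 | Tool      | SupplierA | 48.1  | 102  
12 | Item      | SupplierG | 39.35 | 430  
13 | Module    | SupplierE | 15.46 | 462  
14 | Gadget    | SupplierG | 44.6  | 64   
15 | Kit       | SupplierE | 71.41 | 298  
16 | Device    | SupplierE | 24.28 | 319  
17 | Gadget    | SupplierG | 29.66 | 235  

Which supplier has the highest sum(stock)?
SELECT supplier, SUM(stock) as val
FROM products
GROUP BY supplier
ORDER BY val DESC
LIMIT 1

Result: SupplierE with sum(stock) = 1954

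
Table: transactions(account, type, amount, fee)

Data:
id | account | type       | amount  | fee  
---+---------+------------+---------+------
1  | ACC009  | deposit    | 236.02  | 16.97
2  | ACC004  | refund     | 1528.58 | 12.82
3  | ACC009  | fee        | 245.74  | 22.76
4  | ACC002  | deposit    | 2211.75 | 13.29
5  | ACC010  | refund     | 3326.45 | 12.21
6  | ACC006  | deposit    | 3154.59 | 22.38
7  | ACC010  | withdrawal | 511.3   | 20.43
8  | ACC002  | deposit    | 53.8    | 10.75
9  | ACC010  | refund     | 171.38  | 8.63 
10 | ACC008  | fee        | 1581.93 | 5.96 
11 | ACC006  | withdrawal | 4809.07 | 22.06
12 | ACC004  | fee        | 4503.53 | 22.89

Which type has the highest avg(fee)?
SELECT type, AVG(fee) as val
FROM transactions
GROUP BY type
ORDER BY val DESC
LIMIT 1

Result: withdrawal with avg(fee) = 21.25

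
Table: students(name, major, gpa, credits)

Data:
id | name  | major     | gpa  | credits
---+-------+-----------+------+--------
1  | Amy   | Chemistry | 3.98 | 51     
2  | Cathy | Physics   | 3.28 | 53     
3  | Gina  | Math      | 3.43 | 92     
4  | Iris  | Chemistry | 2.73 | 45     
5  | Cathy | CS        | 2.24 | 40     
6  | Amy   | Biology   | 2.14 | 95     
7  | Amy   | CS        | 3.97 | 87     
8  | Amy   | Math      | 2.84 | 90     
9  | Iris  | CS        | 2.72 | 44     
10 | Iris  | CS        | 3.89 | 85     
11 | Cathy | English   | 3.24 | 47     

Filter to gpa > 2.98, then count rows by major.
SELECT major, COUNT(*)
FROM students
WHERE gpa > 2.98
GROUP BY major

Note: WHERE filters rows before grouping.

Result:
  CS: 2
  Chemistry: 1
  English: 1
  Math: 1
  Physics: 1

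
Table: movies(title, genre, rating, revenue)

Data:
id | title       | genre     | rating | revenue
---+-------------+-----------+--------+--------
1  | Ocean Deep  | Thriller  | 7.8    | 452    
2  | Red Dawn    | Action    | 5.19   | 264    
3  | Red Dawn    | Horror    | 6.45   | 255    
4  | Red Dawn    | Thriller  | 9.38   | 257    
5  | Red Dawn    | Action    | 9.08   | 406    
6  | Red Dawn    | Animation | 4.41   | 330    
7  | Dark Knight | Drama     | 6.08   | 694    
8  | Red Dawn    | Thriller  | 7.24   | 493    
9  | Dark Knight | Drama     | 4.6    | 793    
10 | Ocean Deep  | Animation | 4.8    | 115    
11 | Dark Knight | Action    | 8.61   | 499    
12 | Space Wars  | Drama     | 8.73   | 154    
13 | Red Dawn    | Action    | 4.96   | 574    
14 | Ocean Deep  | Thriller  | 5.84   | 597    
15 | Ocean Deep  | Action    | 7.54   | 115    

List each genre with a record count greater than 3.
SELECT genre, COUNT(*) as cnt
FROM movies
GROUP BY genre
HAVING COUNT(*) > 3

Result:
  Action: 5
  Thriller: 4

Note: HAVING filters groups after aggregation, WHERE filters rows before.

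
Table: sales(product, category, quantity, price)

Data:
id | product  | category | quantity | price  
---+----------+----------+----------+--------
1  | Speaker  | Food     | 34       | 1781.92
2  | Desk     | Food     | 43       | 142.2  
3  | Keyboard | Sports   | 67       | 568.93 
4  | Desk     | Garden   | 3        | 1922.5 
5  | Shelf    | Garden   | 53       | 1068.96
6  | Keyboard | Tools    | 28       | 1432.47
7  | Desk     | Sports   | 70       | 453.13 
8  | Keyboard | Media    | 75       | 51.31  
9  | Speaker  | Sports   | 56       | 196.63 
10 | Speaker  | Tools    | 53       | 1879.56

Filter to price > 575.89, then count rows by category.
SELECT category, COUNT(*)
FROM sales
WHERE price > 575.89
GROUP BY category

Note: WHERE filters rows before grouping.

Result:
  Food: 1
  Garden: 2
  Tools: 2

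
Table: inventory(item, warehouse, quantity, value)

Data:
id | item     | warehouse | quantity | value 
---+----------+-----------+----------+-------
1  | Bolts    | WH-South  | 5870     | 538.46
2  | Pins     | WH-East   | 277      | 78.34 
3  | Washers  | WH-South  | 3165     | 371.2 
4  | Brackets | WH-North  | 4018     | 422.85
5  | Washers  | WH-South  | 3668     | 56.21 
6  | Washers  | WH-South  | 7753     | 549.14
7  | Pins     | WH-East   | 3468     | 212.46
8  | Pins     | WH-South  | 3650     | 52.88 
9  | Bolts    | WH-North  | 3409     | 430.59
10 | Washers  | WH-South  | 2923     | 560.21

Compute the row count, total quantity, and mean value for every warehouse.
SELECT warehouse,
       COUNT(*) as cnt,
       SUM(quantity) as total_quantity,
       AVG(value) as avg_value
FROM inventory
GROUP BY warehouse

Result:
  WH-East: 2 records, 3745 total quantity, 145.40 avg value
  WH-North: 2 records, 7427 total quantity, 426.72 avg value
  WH-South: 6 records, 27029 total quantity, 354.68 avg value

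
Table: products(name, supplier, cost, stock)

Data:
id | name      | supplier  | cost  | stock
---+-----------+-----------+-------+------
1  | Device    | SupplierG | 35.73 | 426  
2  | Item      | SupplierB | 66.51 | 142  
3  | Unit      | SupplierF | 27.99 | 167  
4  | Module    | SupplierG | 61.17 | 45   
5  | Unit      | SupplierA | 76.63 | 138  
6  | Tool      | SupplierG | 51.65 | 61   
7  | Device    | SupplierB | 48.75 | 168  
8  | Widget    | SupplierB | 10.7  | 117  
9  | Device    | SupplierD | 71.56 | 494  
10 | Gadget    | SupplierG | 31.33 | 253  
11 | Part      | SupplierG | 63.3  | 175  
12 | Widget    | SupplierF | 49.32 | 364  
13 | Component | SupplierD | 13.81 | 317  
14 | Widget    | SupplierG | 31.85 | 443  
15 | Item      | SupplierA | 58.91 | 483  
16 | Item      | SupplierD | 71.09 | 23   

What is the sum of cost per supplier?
SELECT supplier, SUM(cost) as result
FROM products
GROUP BY supplier

Result:
  SupplierA: 135.54
  SupplierB: 125.96
  SupplierD: 156.46
  SupplierF: 77.31
  SupplierG: 275.03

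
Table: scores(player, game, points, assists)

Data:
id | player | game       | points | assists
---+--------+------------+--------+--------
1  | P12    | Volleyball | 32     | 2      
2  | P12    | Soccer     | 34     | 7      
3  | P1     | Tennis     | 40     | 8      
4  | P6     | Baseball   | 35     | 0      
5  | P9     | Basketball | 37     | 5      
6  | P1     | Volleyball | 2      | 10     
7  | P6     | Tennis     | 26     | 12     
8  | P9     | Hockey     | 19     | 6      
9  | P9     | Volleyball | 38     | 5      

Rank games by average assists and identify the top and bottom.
SELECT game, AVG(assists)
FROM scores
GROUP BY game
ORDER BY AVG(assists)

All groups:
  Baseball: 0.00
  Basketball: 5.00
  Volleyball: 5.67
  Hockey: 6.00
  Soccer: 7.00
  Tennis: 10.00

Highest: Tennis (10.00)
Lowest: Baseball (0.00)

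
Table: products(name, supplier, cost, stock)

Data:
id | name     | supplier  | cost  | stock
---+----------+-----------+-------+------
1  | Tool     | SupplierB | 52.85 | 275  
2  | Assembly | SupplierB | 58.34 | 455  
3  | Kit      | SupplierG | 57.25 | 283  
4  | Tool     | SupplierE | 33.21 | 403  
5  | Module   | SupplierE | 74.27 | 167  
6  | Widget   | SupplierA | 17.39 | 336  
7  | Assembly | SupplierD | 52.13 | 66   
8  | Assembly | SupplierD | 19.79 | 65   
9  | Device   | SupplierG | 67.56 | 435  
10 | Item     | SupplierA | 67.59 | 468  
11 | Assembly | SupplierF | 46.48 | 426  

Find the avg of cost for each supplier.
SELECT supplier, AVG(cost) as result
FROM products
GROUP BY supplier

Result:
  SupplierA: 42.49
  SupplierB: 55.60
  SupplierD: 35.96
  SupplierE: 53.74
  SupplierF: 46.48
  SupplierG: 62.41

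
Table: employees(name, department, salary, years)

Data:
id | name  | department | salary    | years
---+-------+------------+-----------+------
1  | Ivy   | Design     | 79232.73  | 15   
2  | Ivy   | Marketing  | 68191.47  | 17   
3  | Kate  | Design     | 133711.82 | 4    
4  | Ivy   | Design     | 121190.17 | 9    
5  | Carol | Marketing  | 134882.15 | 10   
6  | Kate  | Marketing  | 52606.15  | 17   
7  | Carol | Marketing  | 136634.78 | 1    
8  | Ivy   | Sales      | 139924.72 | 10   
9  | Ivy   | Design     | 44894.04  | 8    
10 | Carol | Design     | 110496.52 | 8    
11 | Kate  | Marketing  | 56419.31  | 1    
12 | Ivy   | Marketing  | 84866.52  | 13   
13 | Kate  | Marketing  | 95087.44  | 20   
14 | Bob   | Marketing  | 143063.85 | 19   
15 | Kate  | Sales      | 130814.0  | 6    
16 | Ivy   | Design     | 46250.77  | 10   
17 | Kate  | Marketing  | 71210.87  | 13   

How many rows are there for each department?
SELECT department, COUNT(*) as count
FROM employees
GROUP BY department

Result:
  Design: 6
  Marketing: 9
  Sales: 2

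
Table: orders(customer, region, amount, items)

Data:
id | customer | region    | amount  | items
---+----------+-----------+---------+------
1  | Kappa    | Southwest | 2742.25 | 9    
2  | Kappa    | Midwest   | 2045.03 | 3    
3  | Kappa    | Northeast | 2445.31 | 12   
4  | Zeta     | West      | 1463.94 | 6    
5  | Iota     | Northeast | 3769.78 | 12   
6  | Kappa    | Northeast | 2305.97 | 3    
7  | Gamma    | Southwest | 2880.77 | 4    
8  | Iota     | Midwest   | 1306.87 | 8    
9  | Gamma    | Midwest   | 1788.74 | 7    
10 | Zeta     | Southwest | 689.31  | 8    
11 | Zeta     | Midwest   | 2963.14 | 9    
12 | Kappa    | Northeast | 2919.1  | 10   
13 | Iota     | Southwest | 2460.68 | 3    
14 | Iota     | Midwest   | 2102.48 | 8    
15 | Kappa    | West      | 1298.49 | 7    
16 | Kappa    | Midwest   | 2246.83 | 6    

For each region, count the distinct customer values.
SELECT region, COUNT(DISTINCT customer)
FROM orders
GROUP BY region

Result:
  Midwest: 4 distinct
  Northeast: 2 distinct
  Southwest: 4 distinct
  West: 2 distinct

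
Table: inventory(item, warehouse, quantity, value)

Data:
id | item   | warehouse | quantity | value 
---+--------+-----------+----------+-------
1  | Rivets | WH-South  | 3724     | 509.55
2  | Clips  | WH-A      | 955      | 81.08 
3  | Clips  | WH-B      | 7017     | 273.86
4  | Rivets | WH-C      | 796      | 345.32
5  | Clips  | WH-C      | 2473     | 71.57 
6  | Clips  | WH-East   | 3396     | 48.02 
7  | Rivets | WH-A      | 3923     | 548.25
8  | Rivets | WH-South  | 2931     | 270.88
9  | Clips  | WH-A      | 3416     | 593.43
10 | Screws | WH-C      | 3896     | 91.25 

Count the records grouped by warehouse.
SELECT warehouse, COUNT(*) as count
FROM inventory
GROUP BY warehouse

Result:
  WH-A: 3
  WH-B: 1
  WH-C: 3
  WH-East: 1
  WH-South: 2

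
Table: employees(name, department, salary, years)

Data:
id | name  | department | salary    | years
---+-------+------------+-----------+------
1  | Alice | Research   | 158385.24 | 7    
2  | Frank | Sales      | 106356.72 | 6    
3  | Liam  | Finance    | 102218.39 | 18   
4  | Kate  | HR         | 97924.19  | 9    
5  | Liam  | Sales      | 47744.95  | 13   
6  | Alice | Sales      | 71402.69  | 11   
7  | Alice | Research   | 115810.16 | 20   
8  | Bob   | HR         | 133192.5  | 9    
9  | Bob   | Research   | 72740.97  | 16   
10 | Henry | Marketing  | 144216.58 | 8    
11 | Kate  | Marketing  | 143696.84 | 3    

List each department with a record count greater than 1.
SELECT department, COUNT(*) as cnt
FROM employees
GROUP BY department
HAVING COUNT(*) > 1

Result:
  HR: 2
  Marketing: 2
  Research: 3
  Sales: 3

Note: HAVING filters groups after aggregation, WHERE filters rows before.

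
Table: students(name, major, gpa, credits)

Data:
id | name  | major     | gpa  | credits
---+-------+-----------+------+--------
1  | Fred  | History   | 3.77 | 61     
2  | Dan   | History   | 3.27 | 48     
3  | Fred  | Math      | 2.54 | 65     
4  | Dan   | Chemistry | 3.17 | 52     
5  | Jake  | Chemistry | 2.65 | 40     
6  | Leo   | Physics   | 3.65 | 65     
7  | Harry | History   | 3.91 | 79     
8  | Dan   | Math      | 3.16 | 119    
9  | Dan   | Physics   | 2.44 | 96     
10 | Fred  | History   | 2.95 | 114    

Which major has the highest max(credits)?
SELECT major, MAX(credits) as val
FROM students
GROUP BY major
ORDER BY val DESC
LIMIT 1

Result: Math with max(credits) = 119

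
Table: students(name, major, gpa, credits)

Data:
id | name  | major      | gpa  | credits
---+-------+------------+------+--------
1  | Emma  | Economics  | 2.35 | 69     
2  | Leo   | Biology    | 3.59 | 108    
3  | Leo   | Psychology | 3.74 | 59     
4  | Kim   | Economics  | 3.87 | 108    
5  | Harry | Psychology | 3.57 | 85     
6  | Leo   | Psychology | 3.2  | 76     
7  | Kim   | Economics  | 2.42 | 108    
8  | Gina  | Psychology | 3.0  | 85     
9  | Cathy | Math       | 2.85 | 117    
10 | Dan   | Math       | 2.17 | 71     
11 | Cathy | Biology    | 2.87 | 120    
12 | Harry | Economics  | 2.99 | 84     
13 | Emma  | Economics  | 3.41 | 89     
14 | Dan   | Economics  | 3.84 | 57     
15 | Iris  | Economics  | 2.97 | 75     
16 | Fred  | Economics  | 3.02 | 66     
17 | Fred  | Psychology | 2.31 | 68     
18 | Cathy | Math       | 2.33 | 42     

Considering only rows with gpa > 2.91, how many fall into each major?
SELECT major, COUNT(*)
FROM students
WHERE gpa > 2.91
GROUP BY major

Note: WHERE filters rows before grouping.

Result:
  Biology: 1
  Economics: 6
  Psychology: 4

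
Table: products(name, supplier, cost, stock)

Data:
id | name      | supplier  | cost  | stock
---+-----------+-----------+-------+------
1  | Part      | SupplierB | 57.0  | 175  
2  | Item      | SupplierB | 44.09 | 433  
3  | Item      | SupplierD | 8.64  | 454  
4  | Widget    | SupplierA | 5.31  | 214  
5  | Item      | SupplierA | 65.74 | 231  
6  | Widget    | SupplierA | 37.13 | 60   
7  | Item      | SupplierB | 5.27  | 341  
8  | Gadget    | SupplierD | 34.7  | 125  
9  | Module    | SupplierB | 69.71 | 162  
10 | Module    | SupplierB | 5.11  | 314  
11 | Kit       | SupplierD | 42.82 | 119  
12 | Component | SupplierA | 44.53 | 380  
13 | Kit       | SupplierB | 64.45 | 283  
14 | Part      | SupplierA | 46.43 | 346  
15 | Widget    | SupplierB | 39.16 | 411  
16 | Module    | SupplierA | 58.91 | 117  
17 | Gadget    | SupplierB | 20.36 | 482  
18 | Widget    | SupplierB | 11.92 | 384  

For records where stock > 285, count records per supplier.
SELECT supplier, COUNT(*)
FROM products
WHERE stock > 285
GROUP BY supplier

Note: WHERE filters rows before grouping.

Result:
  SupplierA: 2
  SupplierB: 6
  SupplierD: 1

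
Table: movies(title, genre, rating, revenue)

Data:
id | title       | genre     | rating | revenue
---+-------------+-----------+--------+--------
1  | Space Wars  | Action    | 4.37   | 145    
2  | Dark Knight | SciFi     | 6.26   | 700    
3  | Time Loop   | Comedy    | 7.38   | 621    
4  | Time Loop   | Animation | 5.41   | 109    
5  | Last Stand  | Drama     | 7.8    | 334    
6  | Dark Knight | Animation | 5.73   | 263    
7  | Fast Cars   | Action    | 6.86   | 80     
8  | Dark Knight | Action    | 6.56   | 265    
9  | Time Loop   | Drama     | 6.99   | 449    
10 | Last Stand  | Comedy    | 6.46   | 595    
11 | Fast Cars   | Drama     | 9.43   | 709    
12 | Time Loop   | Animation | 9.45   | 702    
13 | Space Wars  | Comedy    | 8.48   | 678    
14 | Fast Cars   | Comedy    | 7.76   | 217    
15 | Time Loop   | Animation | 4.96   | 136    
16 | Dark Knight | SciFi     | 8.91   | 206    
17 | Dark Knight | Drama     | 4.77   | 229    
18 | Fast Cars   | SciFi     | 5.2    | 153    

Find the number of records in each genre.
SELECT genre, COUNT(*) as count
FROM movies
GROUP BY genre

Result:
  Action: 3
  Animation: 4
  Comedy: 4
  Drama: 4
  SciFi: 3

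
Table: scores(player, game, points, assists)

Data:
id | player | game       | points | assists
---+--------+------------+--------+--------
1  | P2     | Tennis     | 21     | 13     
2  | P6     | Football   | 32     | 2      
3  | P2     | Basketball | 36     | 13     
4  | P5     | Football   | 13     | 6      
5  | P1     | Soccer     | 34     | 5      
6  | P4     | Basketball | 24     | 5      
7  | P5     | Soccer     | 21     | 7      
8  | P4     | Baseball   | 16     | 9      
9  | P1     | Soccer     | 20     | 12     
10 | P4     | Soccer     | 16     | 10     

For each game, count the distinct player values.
SELECT game, COUNT(DISTINCT player)
FROM scores
GROUP BY game

Result:
  Baseball: 1 distinct
  Basketball: 2 distinct
  Football: 2 distinct
  Soccer: 3 distinct
  Tennis: 1 distinct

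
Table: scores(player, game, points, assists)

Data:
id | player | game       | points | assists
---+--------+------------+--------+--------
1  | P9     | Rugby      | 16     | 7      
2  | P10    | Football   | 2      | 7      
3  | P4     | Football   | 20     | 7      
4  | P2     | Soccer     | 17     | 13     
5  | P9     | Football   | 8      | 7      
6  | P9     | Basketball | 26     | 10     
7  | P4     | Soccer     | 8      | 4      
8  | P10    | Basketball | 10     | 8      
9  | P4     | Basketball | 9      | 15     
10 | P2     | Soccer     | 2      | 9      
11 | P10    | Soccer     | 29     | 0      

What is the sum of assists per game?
SELECT game, SUM(assists) as result
FROM scores
GROUP BY game

Result:
  Basketball: 33
  Football: 21
  Rugby: 7
  Soccer: 26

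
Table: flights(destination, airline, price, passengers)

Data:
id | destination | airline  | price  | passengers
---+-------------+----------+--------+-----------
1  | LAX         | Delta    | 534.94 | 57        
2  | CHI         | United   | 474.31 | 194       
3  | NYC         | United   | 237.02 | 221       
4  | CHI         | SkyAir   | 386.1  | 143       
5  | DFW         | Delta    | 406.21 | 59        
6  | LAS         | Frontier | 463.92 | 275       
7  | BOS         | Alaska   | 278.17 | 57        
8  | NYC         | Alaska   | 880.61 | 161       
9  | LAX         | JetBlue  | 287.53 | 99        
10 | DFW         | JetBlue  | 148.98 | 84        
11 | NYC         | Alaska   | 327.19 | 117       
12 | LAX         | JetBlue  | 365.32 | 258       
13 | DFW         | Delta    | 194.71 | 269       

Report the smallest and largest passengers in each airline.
SELECT airline, MIN(passengers), MAX(passengers)
FROM flights
GROUP BY airline

Result:
  Alaska: min=57, max=161
  Delta: min=57, max=269
  Frontier: min=275, max=275
  JetBlue: min=84, max=258
  SkyAir: min=143, max=143
  United: min=194, max=221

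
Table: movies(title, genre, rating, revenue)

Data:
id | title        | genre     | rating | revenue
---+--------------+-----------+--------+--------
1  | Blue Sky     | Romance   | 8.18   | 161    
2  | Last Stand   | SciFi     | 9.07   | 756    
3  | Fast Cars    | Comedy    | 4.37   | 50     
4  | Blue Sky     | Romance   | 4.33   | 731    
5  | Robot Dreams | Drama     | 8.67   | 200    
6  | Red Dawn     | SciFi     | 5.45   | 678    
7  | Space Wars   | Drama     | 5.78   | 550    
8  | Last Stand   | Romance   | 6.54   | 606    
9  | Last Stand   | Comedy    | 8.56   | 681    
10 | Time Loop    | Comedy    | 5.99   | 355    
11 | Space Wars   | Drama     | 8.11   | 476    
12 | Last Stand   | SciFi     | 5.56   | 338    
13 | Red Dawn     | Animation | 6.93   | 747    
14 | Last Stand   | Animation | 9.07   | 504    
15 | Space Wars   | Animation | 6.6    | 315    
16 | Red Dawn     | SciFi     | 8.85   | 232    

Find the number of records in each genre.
SELECT genre, COUNT(*) as count
FROM movies
GROUP BY genre

Result:
  Animation: 3
  Comedy: 3
  Drama: 3
  Romance: 3
  SciFi: 4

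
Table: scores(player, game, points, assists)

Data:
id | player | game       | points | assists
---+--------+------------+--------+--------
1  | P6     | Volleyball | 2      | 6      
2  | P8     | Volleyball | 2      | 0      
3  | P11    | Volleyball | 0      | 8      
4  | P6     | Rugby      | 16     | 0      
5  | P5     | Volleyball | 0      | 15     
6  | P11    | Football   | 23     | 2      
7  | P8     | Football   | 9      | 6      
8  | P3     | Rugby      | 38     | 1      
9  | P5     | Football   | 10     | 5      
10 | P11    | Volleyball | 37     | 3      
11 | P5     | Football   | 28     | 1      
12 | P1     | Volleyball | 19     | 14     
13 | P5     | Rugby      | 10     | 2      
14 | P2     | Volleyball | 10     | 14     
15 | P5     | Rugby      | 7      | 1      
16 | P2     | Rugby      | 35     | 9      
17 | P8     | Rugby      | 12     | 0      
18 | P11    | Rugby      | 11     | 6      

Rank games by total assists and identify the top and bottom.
SELECT game, SUM(assists)
FROM scores
GROUP BY game
ORDER BY SUM(assists)

All groups:
  Football: 14
  Rugby: 19
  Volleyball: 60

Highest: Volleyball (60)
Lowest: Football (14)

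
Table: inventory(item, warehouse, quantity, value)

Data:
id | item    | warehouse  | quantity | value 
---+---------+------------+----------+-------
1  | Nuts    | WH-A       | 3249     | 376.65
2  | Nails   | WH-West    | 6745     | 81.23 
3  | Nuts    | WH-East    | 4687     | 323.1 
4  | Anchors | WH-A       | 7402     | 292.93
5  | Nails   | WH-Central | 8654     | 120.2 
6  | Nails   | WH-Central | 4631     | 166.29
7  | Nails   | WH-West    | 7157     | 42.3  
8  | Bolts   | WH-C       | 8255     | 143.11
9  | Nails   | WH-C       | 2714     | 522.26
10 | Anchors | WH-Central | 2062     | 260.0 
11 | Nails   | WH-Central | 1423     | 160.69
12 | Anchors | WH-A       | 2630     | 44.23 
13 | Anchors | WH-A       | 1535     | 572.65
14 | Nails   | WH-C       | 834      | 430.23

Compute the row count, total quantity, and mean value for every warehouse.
SELECT warehouse,
       COUNT(*) as cnt,
       SUM(quantity) as total_quantity,
       AVG(value) as avg_value
FROM inventory
GROUP BY warehouse

Result:
  WH-A: 4 records, 14816 total quantity, 321.62 avg value
  WH-C: 3 records, 11803 total quantity, 365.20 avg value
  WH-Central: 4 records, 16770 total quantity, 176.80 avg value
  WH-East: 1 records, 4687 total quantity, 323.10 avg value
  WH-West: 2 records, 13902 total quantity, 61.77 avg value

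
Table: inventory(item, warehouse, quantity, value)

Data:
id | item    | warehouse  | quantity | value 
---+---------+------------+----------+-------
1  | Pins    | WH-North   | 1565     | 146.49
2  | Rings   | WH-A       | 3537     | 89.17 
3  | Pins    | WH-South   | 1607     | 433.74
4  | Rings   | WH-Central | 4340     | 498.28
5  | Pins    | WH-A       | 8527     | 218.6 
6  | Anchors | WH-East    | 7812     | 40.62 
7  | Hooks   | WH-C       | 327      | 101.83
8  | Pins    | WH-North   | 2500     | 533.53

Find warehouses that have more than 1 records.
SELECT warehouse, COUNT(*) as cnt
FROM inventory
GROUP BY warehouse
HAVING COUNT(*) > 1

Result:
  WH-A: 2
  WH-North: 2

Note: HAVING filters groups after aggregation, WHERE filters rows before.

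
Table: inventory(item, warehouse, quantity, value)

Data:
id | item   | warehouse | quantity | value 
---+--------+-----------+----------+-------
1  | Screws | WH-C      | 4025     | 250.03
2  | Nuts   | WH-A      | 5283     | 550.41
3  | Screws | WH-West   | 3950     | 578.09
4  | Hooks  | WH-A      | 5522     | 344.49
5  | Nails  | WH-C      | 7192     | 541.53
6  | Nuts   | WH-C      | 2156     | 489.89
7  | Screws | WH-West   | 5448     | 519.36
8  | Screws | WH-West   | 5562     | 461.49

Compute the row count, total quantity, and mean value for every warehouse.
SELECT warehouse,
       COUNT(*) as cnt,
       SUM(quantity) as total_quantity,
       AVG(value) as avg_value
FROM inventory
GROUP BY warehouse

Result:
  WH-A: 2 records, 10805 total quantity, 447.45 avg value
  WH-C: 3 records, 13373 total quantity, 427.15 avg value
  WH-West: 3 records, 14960 total quantity, 519.65 avg value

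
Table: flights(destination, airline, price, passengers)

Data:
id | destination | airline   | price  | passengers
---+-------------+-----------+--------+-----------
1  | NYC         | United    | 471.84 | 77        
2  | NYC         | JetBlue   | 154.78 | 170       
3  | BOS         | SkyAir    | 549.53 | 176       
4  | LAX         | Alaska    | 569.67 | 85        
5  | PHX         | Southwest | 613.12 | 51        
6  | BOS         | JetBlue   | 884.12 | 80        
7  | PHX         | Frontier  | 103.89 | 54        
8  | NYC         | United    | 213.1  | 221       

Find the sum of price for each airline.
SELECT airline, SUM(price) as result
FROM flights
GROUP BY airline

Result:
  Alaska: 569.67
  Frontier: 103.89
  JetBlue: 1038.90
  SkyAir: 549.53
  Southwest: 613.12
  United: 684.94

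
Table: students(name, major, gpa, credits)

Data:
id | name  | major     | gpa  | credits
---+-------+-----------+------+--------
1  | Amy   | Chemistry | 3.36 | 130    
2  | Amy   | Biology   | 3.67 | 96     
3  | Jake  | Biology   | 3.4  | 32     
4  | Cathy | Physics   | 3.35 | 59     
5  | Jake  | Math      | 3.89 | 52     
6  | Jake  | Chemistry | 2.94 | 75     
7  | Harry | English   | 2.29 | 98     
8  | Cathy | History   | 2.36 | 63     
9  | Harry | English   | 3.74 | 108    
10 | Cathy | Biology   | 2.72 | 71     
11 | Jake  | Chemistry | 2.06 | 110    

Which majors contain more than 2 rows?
SELECT major, COUNT(*) as cnt
FROM students
GROUP BY major
HAVING COUNT(*) > 2

Result:
  Biology: 3
  Chemistry: 3

Note: HAVING filters groups after aggregation, WHERE filters rows before.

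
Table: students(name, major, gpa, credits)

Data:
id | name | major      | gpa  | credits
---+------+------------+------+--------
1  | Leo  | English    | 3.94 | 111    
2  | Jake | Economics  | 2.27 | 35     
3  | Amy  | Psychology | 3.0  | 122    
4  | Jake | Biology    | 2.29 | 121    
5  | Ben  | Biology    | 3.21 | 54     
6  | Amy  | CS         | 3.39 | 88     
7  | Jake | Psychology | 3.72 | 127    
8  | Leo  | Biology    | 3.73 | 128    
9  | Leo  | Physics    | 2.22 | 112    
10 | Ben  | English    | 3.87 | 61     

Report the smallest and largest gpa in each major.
SELECT major, MIN(gpa), MAX(gpa)
FROM students
GROUP BY major

Result:
  Biology: min=2.29, max=3.73
  CS: min=3.39, max=3.39
  Economics: min=2.27, max=2.27
  English: min=3.87, max=3.94
  Physics: min=2.22, max=2.22
  Psychology: min=3.00, max=3.72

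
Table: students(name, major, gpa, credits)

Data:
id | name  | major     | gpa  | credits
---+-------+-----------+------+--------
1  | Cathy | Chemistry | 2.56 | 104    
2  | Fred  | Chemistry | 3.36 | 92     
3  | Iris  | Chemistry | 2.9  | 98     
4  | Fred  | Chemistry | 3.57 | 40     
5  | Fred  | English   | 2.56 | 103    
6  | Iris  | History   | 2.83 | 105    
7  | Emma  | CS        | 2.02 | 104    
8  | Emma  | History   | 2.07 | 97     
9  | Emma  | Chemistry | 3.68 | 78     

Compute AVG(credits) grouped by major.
SELECT major, AVG(credits) as result
FROM students
GROUP BY major

Result:
  CS: 104.00
  Chemistry: 82.40
  English: 103.00
  History: 101.00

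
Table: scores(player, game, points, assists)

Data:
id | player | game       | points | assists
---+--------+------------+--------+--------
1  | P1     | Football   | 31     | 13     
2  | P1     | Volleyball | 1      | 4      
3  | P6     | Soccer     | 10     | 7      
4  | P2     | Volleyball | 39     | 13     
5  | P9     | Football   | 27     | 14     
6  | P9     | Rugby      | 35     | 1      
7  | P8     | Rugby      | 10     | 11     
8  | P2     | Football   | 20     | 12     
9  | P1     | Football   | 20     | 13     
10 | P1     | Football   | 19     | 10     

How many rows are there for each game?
SELECT game, COUNT(*) as count
FROM scores
GROUP BY game

Result:
  Football: 5
  Rugby: 2
  Soccer: 1
  Volleyball: 2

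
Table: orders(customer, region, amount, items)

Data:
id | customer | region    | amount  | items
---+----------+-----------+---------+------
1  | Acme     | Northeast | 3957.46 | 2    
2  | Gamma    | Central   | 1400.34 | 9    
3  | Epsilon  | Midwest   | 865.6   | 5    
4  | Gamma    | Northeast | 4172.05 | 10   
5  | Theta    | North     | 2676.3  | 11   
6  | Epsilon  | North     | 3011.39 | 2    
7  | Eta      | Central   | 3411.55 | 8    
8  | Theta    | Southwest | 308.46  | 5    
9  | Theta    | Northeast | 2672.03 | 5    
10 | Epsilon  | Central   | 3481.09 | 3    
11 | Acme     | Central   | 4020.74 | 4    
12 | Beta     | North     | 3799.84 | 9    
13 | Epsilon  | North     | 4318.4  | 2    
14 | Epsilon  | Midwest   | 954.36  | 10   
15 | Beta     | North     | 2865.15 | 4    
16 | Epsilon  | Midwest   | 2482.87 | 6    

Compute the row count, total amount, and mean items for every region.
SELECT region,
       COUNT(*) as cnt,
       SUM(amount) as total_amount,
       AVG(items) as avg_items
FROM orders
GROUP BY region

Result:
  Central: 4 records, 12313.72 total amount, 6.00 avg items
  Midwest: 3 records, 4302.83 total amount, 7.00 avg items
  North: 5 records, 16671.08 total amount, 5.60 avg items
  Northeast: 3 records, 10801.54 total amount, 5.67 avg items
  Southwest: 1 records, 308.46 total amount, 5.00 avg items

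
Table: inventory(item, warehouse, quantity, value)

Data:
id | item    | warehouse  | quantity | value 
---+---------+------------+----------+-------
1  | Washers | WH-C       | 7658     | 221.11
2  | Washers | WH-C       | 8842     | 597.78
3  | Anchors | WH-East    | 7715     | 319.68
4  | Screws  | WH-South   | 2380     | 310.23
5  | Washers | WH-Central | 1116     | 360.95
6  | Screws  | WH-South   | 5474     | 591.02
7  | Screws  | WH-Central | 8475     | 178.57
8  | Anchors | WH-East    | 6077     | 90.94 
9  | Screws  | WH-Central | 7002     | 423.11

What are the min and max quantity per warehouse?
SELECT warehouse, MIN(quantity), MAX(quantity)
FROM inventory
GROUP BY warehouse

Result:
  WH-C: min=7658, max=8842
  WH-Central: min=1116, max=8475
  WH-East: min=6077, max=7715
  WH-South: min=2380, max=5474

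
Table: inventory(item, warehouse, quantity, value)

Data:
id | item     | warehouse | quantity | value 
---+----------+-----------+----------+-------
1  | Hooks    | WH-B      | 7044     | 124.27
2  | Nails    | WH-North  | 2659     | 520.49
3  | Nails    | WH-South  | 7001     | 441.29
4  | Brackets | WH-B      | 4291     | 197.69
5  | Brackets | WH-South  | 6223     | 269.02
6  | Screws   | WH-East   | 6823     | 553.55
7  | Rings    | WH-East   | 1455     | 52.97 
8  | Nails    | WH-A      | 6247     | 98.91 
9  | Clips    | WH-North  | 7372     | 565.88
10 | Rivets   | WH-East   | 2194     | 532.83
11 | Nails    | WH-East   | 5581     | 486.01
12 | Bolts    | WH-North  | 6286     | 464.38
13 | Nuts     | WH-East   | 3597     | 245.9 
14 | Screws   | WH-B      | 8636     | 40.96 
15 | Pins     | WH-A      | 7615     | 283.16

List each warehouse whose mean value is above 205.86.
SELECT warehouse, AVG(value)
FROM inventory
GROUP BY warehouse
HAVING AVG(value) > 205.86

Result:
  WH-East: avg=374.25
  WH-North: avg=516.92
  WH-South: avg=355.16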